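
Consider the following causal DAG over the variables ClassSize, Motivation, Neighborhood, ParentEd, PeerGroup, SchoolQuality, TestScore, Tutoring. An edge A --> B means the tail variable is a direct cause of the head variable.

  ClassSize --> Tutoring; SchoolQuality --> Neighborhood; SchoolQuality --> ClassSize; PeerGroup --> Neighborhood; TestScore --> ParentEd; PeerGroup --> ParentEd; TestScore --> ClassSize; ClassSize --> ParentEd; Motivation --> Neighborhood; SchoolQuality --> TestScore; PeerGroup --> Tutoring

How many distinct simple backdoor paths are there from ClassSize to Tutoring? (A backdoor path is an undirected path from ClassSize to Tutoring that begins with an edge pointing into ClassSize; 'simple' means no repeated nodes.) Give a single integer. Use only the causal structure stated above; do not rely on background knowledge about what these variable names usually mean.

4

A backdoor path from ClassSize to Tutoring is any simple undirected path whose first edge points into ClassSize (i.e. leaves ClassSize via a parent).
Parents of ClassSize: {SchoolQuality, TestScore}.
Enumerating:
  P1: ClassSize <- SchoolQuality -> TestScore -> ParentEd <- PeerGroup -> Tutoring
  P2: ClassSize <- SchoolQuality -> Neighborhood <- PeerGroup -> Tutoring
  P3: ClassSize <- TestScore <- SchoolQuality -> Neighborhood <- PeerGroup -> Tutoring
  P4: ClassSize <- TestScore -> ParentEd <- PeerGroup -> Tutoring
That exhausts the simple backdoor paths. Count: 4.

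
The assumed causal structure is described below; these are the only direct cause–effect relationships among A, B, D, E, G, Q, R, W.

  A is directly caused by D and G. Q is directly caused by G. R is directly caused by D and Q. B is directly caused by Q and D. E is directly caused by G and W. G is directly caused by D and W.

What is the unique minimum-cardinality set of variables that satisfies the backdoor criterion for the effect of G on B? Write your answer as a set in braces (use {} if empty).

Variables eligible for adjustment (non-descendants of G, excluding G and B): {D, W}.
Backdoor paths from G to B:
  P1: G <- D -> B
  P2: G <- D -> R <- Q -> B
The empty set is not sufficient: P1 (G <- D -> B) has no collider blocking it and no conditioned non-collider, so it is open.
Try {D}:
  P1: blocked at fork node D ∈ conditioning set.
  P2: blocked at fork node D ∈ conditioning set.
{D} contains no descendant of G and blocks every backdoor path.
No other singleton works — e.g. {W} leaves P1 open — so {D} is the unique smallest valid adjustment set.

{D}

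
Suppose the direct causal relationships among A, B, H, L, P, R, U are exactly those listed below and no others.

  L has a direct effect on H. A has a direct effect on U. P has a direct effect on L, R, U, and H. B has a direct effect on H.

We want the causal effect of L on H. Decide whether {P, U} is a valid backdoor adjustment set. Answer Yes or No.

Yes

Backdoor paths from L to H (paths whose first edge points into L):
  P1: L <- P -> H
Condition 1 (no descendant of L in the set): holds — descendants of L are {H}; none are in {P, U}.
Condition 2 (every backdoor path blocked by {P, U}):
  P1: blocked at fork node P ∈ conditioning set.
{P, U} satisfies the backdoor criterion.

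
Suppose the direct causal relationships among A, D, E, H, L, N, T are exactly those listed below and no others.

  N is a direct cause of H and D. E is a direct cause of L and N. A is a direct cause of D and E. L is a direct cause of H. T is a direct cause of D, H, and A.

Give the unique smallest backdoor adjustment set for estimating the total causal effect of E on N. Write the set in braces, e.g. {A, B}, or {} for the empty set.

{}

Variables eligible for adjustment (non-descendants of E, excluding E and N): {A, T}.
Backdoor paths from E to N:
  P1: E <- A <- T -> H <- N
  P2: E <- A <- T -> D <- N
  P3: E <- A -> D <- T -> H <- N
  P4: E <- A -> D <- N
Each backdoor path contains an unconditioned collider, so every path is already blocked with the empty conditioning set:
  P1: blocked at collider H (neither it nor any descendant is in the conditioning set).
  P2: blocked at collider D (neither it nor any descendant is in the conditioning set).
  P3: blocked at collider D (neither it nor any descendant is in the conditioning set).
  P4: blocked at collider D (neither it nor any descendant is in the conditioning set).
The empty set is therefore the unique smallest valid set.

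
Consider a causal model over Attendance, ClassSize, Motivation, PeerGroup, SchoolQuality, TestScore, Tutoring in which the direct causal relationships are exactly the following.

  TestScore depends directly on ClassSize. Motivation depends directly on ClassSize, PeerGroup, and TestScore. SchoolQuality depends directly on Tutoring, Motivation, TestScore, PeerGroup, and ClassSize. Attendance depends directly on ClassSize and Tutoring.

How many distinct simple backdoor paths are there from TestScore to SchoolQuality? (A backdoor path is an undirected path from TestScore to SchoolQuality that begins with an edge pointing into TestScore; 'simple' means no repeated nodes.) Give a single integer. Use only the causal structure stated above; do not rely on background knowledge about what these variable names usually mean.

A backdoor path from TestScore to SchoolQuality is any simple undirected path whose first edge points into TestScore (i.e. leaves TestScore via a parent).
Parents of TestScore: {ClassSize}.
Enumerating:
  P1: TestScore <- ClassSize -> Attendance <- Tutoring -> SchoolQuality
  P2: TestScore <- ClassSize -> Motivation <- PeerGroup -> SchoolQuality
  P3: TestScore <- ClassSize -> Motivation -> SchoolQuality
  P4: TestScore <- ClassSize -> SchoolQuality
That exhausts the simple backdoor paths. Count: 4.

4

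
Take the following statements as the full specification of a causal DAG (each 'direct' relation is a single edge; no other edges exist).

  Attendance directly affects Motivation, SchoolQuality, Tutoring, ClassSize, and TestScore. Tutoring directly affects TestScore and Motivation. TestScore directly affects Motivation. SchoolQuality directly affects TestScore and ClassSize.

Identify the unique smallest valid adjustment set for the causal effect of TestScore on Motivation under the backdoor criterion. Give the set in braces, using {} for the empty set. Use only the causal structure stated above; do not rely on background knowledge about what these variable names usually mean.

Variables eligible for adjustment (non-descendants of TestScore, excluding TestScore and Motivation): {Attendance, ClassSize, SchoolQuality, Tutoring}.
Backdoor paths from TestScore to Motivation:
  P1: TestScore <- Attendance -> Tutoring -> Motivation
  P2: TestScore <- Attendance -> Motivation
  P3: TestScore <- SchoolQuality <- Attendance -> Tutoring -> Motivation
  P4: TestScore <- SchoolQuality <- Attendance -> Motivation
  P5: TestScore <- SchoolQuality -> ClassSize <- Attendance -> Tutoring -> Motivation
  P6: TestScore <- SchoolQuality -> ClassSize <- Attendance -> Motivation
  P7: TestScore <- Tutoring <- Attendance -> Motivation
  P8: TestScore <- Tutoring -> Motivation
The empty set is not sufficient: P1 (TestScore <- Attendance -> Tutoring -> Motivation) has no collider blocking it and no conditioned non-collider, so it is open.
Try {Attendance, Tutoring}:
  P1: blocked at fork node Attendance ∈ conditioning set.
  P2: blocked at fork node Attendance ∈ conditioning set.
  P3: blocked at fork node Attendance ∈ conditioning set.
  P4: blocked at fork node Attendance ∈ conditioning set.
  P5: blocked at collider ClassSize (neither it nor any descendant is in the conditioning set).
  P6: blocked at collider ClassSize (neither it nor any descendant is in the conditioning set).
  P7: blocked at chain node Tutoring ∈ conditioning set.
  P8: blocked at fork node Tutoring ∈ conditioning set.
{Attendance, Tutoring} contains no descendant of TestScore and blocks every backdoor path.
Every element of {Attendance, Tutoring} is needed (dropping Attendance leaves P2 open; dropping Tutoring leaves P8 open), so no proper subset is valid.
Among all size-2 subsets of the eligible variables, only {Attendance, Tutoring} blocks every backdoor path, so it is the unique smallest valid adjustment set.

{Attendance, Tutoring}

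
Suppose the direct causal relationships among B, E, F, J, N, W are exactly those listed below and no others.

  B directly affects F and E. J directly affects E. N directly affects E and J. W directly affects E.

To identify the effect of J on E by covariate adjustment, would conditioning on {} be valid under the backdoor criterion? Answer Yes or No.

No

Backdoor paths from J to E (paths whose first edge points into J):
  P1: J <- N -> E
Condition 1 (no descendant of J in the set): holds — descendants of J are {E}; none are in {}.
Condition 2 (every backdoor path blocked by {}):
  P1: open — no interior node is in the conditioning set.
{} does not satisfy the backdoor criterion.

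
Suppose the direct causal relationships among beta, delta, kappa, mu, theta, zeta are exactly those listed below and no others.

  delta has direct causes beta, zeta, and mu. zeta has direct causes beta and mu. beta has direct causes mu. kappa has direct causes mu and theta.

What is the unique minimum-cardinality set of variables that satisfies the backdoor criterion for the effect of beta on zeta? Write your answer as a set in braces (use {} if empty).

{mu}

Variables eligible for adjustment (non-descendants of beta, excluding beta and zeta): {kappa, mu, theta}.
Backdoor paths from beta to zeta:
  P1: beta <- mu -> zeta
  P2: beta <- mu -> delta <- zeta
The empty set is not sufficient: P1 (beta <- mu -> zeta) has no collider blocking it and no conditioned non-collider, so it is open.
Try {mu}:
  P1: blocked at fork node mu ∈ conditioning set.
  P2: blocked at fork node mu ∈ conditioning set.
{mu} contains no descendant of beta and blocks every backdoor path.
No other singleton works — e.g. {theta} leaves P1 open — so {mu} is the unique smallest valid adjustment set.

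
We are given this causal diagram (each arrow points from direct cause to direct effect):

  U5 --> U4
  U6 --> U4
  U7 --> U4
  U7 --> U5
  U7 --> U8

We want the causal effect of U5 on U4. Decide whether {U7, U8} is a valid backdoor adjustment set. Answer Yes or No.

Backdoor paths from U5 to U4 (paths whose first edge points into U5):
  P1: U5 <- U7 -> U4
Condition 1 (no descendant of U5 in the set): holds — descendants of U5 are {U4}; none are in {U7, U8}.
Condition 2 (every backdoor path blocked by {U7, U8}):
  P1: blocked at fork node U7 ∈ conditioning set.
{U7, U8} satisfies the backdoor criterion.

Yes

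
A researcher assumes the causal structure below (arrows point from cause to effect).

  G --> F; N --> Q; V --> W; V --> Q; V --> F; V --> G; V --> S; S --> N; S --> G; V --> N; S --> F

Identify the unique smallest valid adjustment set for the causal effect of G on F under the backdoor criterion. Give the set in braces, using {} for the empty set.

Variables eligible for adjustment (non-descendants of G, excluding G and F): {N, Q, S, V, W}.
Backdoor paths from G to F:
  P1: G <- V -> S -> F
  P2: G <- V -> N <- S -> F
  P3: G <- V -> Q <- N <- S -> F
  P4: G <- V -> F
  P5: G <- S <- V -> F
  P6: G <- S -> N <- V -> F
  P7: G <- S -> N -> Q <- V -> F
  P8: G <- S -> F
The empty set is not sufficient: P1 (G <- V -> S -> F) has no collider blocking it and no conditioned non-collider, so it is open.
Try {S, V}:
  P1: blocked at fork node V ∈ conditioning set.
  P2: blocked at fork node V ∈ conditioning set.
  P3: blocked at fork node V ∈ conditioning set.
  P4: blocked at fork node V ∈ conditioning set.
  P5: blocked at chain node S ∈ conditioning set.
  P6: blocked at fork node S ∈ conditioning set.
  P7: blocked at fork node S ∈ conditioning set.
  P8: blocked at fork node S ∈ conditioning set.
{S, V} contains no descendant of G and blocks every backdoor path.
Every element of {S, V} is needed (dropping S leaves P8 open; dropping V leaves P4 open), so no proper subset is valid.
Among all size-2 subsets of the eligible variables, only {S, V} blocks every backdoor path, so it is the unique smallest valid adjustment set.

{S, V}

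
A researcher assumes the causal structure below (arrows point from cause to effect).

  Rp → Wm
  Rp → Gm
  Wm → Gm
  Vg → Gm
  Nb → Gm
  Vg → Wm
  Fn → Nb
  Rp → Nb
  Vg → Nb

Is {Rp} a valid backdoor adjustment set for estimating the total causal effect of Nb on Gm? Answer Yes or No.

No

Backdoor paths from Nb to Gm (paths whose first edge points into Nb):
  P1: Nb <- Vg -> Wm <- Rp -> Gm
  P2: Nb <- Vg -> Wm -> Gm
  P3: Nb <- Vg -> Gm
  P4: Nb <- Rp -> Wm <- Vg -> Gm
  P5: Nb <- Rp -> Wm -> Gm
  P6: Nb <- Rp -> Gm
Condition 1 (no descendant of Nb in the set): holds — descendants of Nb are {Gm}; none are in {Rp}.
Condition 2 (every backdoor path blocked by {Rp}):
  P1: blocked at collider Wm (neither it nor any descendant is in the conditioning set).
  P2: open — no interior node is in the conditioning set.
  P3: open — no interior node is in the conditioning set.
  P4: blocked at fork node Rp ∈ conditioning set.
  P5: blocked at fork node Rp ∈ conditioning set.
  P6: blocked at fork node Rp ∈ conditioning set.
{Rp} does not satisfy the backdoor criterion.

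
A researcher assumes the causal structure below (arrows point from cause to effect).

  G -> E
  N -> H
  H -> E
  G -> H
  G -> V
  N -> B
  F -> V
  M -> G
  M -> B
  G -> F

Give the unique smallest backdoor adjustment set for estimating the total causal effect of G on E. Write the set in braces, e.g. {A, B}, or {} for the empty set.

{}

Variables eligible for adjustment (non-descendants of G, excluding G and E): {B, M, N}.
Backdoor paths from G to E:
  P1: G <- M -> B <- N -> H -> E
Each backdoor path contains an unconditioned collider, so every path is already blocked with the empty conditioning set:
  P1: blocked at collider B (neither it nor any descendant is in the conditioning set).
The empty set is therefore the unique smallest valid set.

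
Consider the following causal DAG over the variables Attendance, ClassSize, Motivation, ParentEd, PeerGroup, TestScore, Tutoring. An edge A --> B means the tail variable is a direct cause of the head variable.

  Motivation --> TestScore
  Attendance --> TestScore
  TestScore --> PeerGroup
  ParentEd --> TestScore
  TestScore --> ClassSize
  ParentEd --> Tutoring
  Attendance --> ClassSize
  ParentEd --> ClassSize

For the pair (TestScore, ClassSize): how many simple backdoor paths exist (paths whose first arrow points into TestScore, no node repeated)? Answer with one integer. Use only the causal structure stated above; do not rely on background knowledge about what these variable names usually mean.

2

A backdoor path from TestScore to ClassSize is any simple undirected path whose first edge points into TestScore (i.e. leaves TestScore via a parent).
Parents of TestScore: {Attendance, Motivation, ParentEd}.
Enumerating:
  P1: TestScore <- Attendance -> ClassSize
  P2: TestScore <- ParentEd -> ClassSize
That exhausts the simple backdoor paths. Count: 2.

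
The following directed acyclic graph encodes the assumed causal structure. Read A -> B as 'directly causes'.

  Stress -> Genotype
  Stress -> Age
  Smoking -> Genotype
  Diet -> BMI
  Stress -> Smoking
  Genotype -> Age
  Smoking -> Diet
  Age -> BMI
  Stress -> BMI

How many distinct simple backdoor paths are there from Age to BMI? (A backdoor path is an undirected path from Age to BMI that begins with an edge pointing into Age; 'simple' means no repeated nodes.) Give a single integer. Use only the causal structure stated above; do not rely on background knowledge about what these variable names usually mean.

A backdoor path from Age to BMI is any simple undirected path whose first edge points into Age (i.e. leaves Age via a parent).
Parents of Age: {Genotype, Stress}.
Enumerating:
  P1: Age <- Stress -> Smoking -> Diet -> BMI
  P2: Age <- Stress -> Genotype <- Smoking -> Diet -> BMI
  P3: Age <- Stress -> BMI
  P4: Age <- Genotype <- Stress -> Smoking -> Diet -> BMI
  P5: Age <- Genotype <- Stress -> BMI
  P6: Age <- Genotype <- Smoking <- Stress -> BMI
  P7: Age <- Genotype <- Smoking -> Diet -> BMI
That exhausts the simple backdoor paths. Count: 7.

7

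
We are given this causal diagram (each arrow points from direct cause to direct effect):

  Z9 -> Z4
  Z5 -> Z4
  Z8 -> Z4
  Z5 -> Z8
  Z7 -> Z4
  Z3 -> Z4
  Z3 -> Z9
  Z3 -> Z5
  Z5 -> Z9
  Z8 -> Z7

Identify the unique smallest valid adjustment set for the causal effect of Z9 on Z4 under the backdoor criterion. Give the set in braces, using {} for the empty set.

{Z3, Z5}

Variables eligible for adjustment (non-descendants of Z9, excluding Z9 and Z4): {Z3, Z5, Z7, Z8}.
Backdoor paths from Z9 to Z4:
  P1: Z9 <- Z3 -> Z5 -> Z8 -> Z7 -> Z4
  P2: Z9 <- Z3 -> Z5 -> Z8 -> Z4
  P3: Z9 <- Z3 -> Z5 -> Z4
  P4: Z9 <- Z3 -> Z4
  P5: Z9 <- Z5 <- Z3 -> Z4
  P6: Z9 <- Z5 -> Z8 -> Z7 -> Z4
  P7: Z9 <- Z5 -> Z8 -> Z4
  P8: Z9 <- Z5 -> Z4
The empty set is not sufficient: P1 (Z9 <- Z3 -> Z5 -> Z8 -> Z7 -> Z4) has no collider blocking it and no conditioned non-collider, so it is open.
Try {Z3, Z5}:
  P1: blocked at fork node Z3 ∈ conditioning set.
  P2: blocked at fork node Z3 ∈ conditioning set.
  P3: blocked at fork node Z3 ∈ conditioning set.
  P4: blocked at fork node Z3 ∈ conditioning set.
  P5: blocked at chain node Z5 ∈ conditioning set.
  P6: blocked at fork node Z5 ∈ conditioning set.
  P7: blocked at fork node Z5 ∈ conditioning set.
  P8: blocked at fork node Z5 ∈ conditioning set.
{Z3, Z5} contains no descendant of Z9 and blocks every backdoor path.
Every element of {Z3, Z5} is needed (dropping Z3 leaves P4 open; dropping Z5 leaves P6 open), so no proper subset is valid.
Among all size-2 subsets of the eligible variables, only {Z3, Z5} blocks every backdoor path, so it is the unique smallest valid adjustment set.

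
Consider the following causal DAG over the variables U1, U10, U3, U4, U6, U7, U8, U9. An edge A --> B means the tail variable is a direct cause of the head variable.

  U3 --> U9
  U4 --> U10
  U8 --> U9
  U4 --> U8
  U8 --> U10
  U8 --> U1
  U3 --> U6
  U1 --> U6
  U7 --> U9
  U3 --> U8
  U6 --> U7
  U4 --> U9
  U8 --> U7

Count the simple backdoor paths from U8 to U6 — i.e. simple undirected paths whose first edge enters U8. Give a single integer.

A backdoor path from U8 to U6 is any simple undirected path whose first edge points into U8 (i.e. leaves U8 via a parent).
Parents of U8: {U3, U4}.
Enumerating:
  P1: U8 <- U4 -> U9 <- U3 -> U6
  P2: U8 <- U4 -> U9 <- U7 <- U6
  P3: U8 <- U3 -> U6
  P4: U8 <- U3 -> U9 <- U7 <- U6
That exhausts the simple backdoor paths. Count: 4.

4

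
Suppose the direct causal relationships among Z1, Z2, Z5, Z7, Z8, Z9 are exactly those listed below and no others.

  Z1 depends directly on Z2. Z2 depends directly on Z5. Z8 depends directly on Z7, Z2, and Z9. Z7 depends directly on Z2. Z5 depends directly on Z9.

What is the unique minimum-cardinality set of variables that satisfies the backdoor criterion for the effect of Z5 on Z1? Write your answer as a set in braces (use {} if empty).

{}

Variables eligible for adjustment (non-descendants of Z5, excluding Z5 and Z1): {Z9}.
Backdoor paths from Z5 to Z1:
  P1: Z5 <- Z9 -> Z8 <- Z2 -> Z1
  P2: Z5 <- Z9 -> Z8 <- Z7 <- Z2 -> Z1
Each backdoor path contains an unconditioned collider, so every path is already blocked with the empty conditioning set:
  P1: blocked at collider Z8 (neither it nor any descendant is in the conditioning set).
  P2: blocked at collider Z8 (neither it nor any descendant is in the conditioning set).
The empty set is therefore the unique smallest valid set.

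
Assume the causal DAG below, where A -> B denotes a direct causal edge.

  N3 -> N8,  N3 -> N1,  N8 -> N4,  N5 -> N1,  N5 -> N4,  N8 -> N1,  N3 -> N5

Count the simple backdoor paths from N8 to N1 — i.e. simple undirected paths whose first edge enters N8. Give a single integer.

A backdoor path from N8 to N1 is any simple undirected path whose first edge points into N8 (i.e. leaves N8 via a parent).
Parents of N8: {N3}.
Enumerating:
  P1: N8 <- N3 -> N5 -> N1
  P2: N8 <- N3 -> N1
That exhausts the simple backdoor paths. Count: 2.

2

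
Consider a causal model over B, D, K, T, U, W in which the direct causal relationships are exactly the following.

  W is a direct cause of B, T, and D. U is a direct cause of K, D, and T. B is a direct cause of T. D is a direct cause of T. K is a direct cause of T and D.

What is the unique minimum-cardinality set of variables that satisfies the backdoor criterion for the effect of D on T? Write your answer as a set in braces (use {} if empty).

{K, U, W}

Variables eligible for adjustment (non-descendants of D, excluding D and T): {B, K, U, W}.
Backdoor paths from D to T:
  P1: D <- U -> K -> T
  P2: D <- U -> T
  P3: D <- W -> B -> T
  P4: D <- W -> T
  P5: D <- K <- U -> T
  P6: D <- K -> T
The empty set is not sufficient: P1 (D <- U -> K -> T) has no collider blocking it and no conditioned non-collider, so it is open.
Try {K, U, W}:
  P1: blocked at fork node U ∈ conditioning set.
  P2: blocked at fork node U ∈ conditioning set.
  P3: blocked at fork node W ∈ conditioning set.
  P4: blocked at fork node W ∈ conditioning set.
  P5: blocked at chain node K ∈ conditioning set.
  P6: blocked at fork node K ∈ conditioning set.
{K, U, W} contains no descendant of D and blocks every backdoor path.
Every element of {K, U, W} is needed (dropping K leaves P6 open; dropping U leaves P2 open; dropping W leaves P3 open), so no proper subset is valid.
Among all size-3 subsets of the eligible variables, only {K, U, W} blocks every backdoor path, so it is the unique smallest valid adjustment set.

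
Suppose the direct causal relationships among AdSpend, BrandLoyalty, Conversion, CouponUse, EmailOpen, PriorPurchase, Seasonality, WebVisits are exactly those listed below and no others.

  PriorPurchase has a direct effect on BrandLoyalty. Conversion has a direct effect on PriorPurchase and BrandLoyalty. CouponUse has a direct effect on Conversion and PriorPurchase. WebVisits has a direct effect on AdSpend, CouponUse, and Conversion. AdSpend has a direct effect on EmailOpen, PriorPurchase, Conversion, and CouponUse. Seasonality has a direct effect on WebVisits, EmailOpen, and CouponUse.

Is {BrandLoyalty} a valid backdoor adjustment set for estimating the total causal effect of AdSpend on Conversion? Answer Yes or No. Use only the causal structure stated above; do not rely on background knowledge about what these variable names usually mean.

Backdoor paths from AdSpend to Conversion (paths whose first edge points into AdSpend):
  P1: AdSpend <- WebVisits <- Seasonality -> CouponUse -> Conversion
  P2: AdSpend <- WebVisits <- Seasonality -> CouponUse -> PriorPurchase <- Conversion
  P3: AdSpend <- WebVisits <- Seasonality -> CouponUse -> PriorPurchase -> BrandLoyalty <- Conversion
  P4: AdSpend <- WebVisits -> CouponUse -> Conversion
  P5: AdSpend <- WebVisits -> CouponUse -> PriorPurchase <- Conversion
  P6: AdSpend <- WebVisits -> CouponUse -> PriorPurchase -> BrandLoyalty <- Conversion
  P7: AdSpend <- WebVisits -> Conversion
Condition 1 (no descendant of AdSpend in the set): FAILS — BrandLoyalty is a descendant of AdSpend.
Condition 2 (every backdoor path blocked by {BrandLoyalty}):
  P1: open — no interior node is in the conditioning set.
  P2: open — collider(s) PriorPurchase are conditioned on (or have a conditioned descendant) and no non-collider on the path is in the set.
  P3: open — collider(s) BrandLoyalty are conditioned on (or have a conditioned descendant) and no non-collider on the path is in the set.
  P4: open — no interior node is in the conditioning set.
  P5: open — collider(s) PriorPurchase are conditioned on (or have a conditioned descendant) and no non-collider on the path is in the set.
  P6: open — collider(s) BrandLoyalty are conditioned on (or have a conditioned descendant) and no non-collider on the path is in the set.
  P7: open — no interior node is in the conditioning set.
{BrandLoyalty} does not satisfy the backdoor criterion.

No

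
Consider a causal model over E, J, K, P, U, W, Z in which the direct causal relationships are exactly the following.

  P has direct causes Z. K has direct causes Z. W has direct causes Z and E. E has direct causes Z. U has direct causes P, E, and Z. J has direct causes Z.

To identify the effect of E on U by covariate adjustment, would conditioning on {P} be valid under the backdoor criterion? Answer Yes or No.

No

Backdoor paths from E to U (paths whose first edge points into E):
  P1: E <- Z -> P -> U
  P2: E <- Z -> U
Condition 1 (no descendant of E in the set): holds — descendants of E are {U, W}; none are in {P}.
Condition 2 (every backdoor path blocked by {P}):
  P1: blocked at chain node P ∈ conditioning set.
  P2: open — no interior node is in the conditioning set.
{P} does not satisfy the backdoor criterion.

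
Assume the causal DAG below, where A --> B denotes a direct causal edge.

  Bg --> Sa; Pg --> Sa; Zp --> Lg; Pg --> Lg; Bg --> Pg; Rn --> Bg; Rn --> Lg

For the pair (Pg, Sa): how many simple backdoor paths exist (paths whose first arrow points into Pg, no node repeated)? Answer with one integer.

A backdoor path from Pg to Sa is any simple undirected path whose first edge points into Pg (i.e. leaves Pg via a parent).
Parents of Pg: {Bg}.
Enumerating:
  P1: Pg <- Bg -> Sa
That exhausts the simple backdoor paths. Count: 1.

1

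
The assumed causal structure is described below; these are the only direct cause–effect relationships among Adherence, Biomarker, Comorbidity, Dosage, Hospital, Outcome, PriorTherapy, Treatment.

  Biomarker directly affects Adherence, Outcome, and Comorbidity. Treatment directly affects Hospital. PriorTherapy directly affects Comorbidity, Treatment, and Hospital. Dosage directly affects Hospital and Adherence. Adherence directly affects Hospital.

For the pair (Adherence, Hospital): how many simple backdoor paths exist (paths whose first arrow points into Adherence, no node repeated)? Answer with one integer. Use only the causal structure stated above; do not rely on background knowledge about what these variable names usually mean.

A backdoor path from Adherence to Hospital is any simple undirected path whose first edge points into Adherence (i.e. leaves Adherence via a parent).
Parents of Adherence: {Biomarker, Dosage}.
Enumerating:
  P1: Adherence <- Dosage -> Hospital
  P2: Adherence <- Biomarker -> Comorbidity <- PriorTherapy -> Treatment -> Hospital
  P3: Adherence <- Biomarker -> Comorbidity <- PriorTherapy -> Hospital
That exhausts the simple backdoor paths. Count: 3.

3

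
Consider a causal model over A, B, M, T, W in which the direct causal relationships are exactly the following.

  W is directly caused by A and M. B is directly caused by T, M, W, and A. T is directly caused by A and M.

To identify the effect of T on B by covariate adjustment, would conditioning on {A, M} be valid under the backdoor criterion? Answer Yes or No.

Yes

Backdoor paths from T to B (paths whose first edge points into T):
  P1: T <- M -> W <- A -> B
  P2: T <- M -> W -> B
  P3: T <- M -> B
  P4: T <- A -> W <- M -> B
  P5: T <- A -> W -> B
  P6: T <- A -> B
Condition 1 (no descendant of T in the set): holds — descendants of T are {B}; none are in {A, M}.
Condition 2 (every backdoor path blocked by {A, M}):
  P1: blocked at fork node M ∈ conditioning set.
  P2: blocked at fork node M ∈ conditioning set.
  P3: blocked at fork node M ∈ conditioning set.
  P4: blocked at fork node A ∈ conditioning set.
  P5: blocked at fork node A ∈ conditioning set.
  P6: blocked at fork node A ∈ conditioning set.
{A, M} satisfies the backdoor criterion.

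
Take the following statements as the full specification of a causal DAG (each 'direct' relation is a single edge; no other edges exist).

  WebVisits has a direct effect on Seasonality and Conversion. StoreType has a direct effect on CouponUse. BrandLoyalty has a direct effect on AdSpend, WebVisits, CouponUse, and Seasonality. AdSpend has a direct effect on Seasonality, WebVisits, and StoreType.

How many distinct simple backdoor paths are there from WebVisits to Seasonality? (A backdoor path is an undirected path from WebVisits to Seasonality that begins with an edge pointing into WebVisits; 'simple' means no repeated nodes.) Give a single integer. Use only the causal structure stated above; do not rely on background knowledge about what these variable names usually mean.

6

A backdoor path from WebVisits to Seasonality is any simple undirected path whose first edge points into WebVisits (i.e. leaves WebVisits via a parent).
Parents of WebVisits: {AdSpend, BrandLoyalty}.
Enumerating:
  P1: WebVisits <- BrandLoyalty -> AdSpend -> Seasonality
  P2: WebVisits <- BrandLoyalty -> Seasonality
  P3: WebVisits <- BrandLoyalty -> CouponUse <- StoreType <- AdSpend -> Seasonality
  P4: WebVisits <- AdSpend <- BrandLoyalty -> Seasonality
  P5: WebVisits <- AdSpend -> StoreType -> CouponUse <- BrandLoyalty -> Seasonality
  P6: WebVisits <- AdSpend -> Seasonality
That exhausts the simple backdoor paths. Count: 6.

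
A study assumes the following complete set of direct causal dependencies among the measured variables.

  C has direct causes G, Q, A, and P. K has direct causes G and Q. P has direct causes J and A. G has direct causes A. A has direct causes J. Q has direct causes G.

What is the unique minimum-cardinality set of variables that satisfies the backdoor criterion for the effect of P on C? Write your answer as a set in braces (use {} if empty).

{A}

Variables eligible for adjustment (non-descendants of P, excluding P and C): {A, G, J, K, Q}.
Backdoor paths from P to C:
  P1: P <- J -> A -> G -> Q -> C
  P2: P <- J -> A -> G -> C
  P3: P <- J -> A -> G -> K <- Q -> C
  P4: P <- J -> A -> C
  P5: P <- A -> G -> Q -> C
  P6: P <- A -> G -> C
  P7: P <- A -> G -> K <- Q -> C
  P8: P <- A -> C
The empty set is not sufficient: P1 (P <- J -> A -> G -> Q -> C) has no collider blocking it and no conditioned non-collider, so it is open.
Try {A}:
  P1: blocked at chain node A ∈ conditioning set.
  P2: blocked at chain node A ∈ conditioning set.
  P3: blocked at chain node A ∈ conditioning set.
  P4: blocked at chain node A ∈ conditioning set.
  P5: blocked at fork node A ∈ conditioning set.
  P6: blocked at fork node A ∈ conditioning set.
  P7: blocked at fork node A ∈ conditioning set.
  P8: blocked at fork node A ∈ conditioning set.
{A} contains no descendant of P and blocks every backdoor path.
No other singleton works — e.g. {J} leaves P5 open — so {A} is the unique smallest valid adjustment set.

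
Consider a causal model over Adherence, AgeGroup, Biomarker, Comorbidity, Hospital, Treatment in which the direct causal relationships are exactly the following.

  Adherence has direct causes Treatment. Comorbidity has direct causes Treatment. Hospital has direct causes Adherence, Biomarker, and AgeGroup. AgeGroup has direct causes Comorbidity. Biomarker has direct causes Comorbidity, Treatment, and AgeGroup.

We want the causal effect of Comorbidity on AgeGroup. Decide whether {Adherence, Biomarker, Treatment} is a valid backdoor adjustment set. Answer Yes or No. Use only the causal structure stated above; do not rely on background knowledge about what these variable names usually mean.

No

Backdoor paths from Comorbidity to AgeGroup (paths whose first edge points into Comorbidity):
  P1: Comorbidity <- Treatment -> Adherence -> Hospital <- AgeGroup
  P2: Comorbidity <- Treatment -> Adherence -> Hospital <- Biomarker <- AgeGroup
  P3: Comorbidity <- Treatment -> Biomarker <- AgeGroup
  P4: Comorbidity <- Treatment -> Biomarker -> Hospital <- AgeGroup
Condition 1 (no descendant of Comorbidity in the set): FAILS — Biomarker is a descendant of Comorbidity.
Condition 2 (every backdoor path blocked by {Adherence, Biomarker, Treatment}):
  P1: blocked at fork node Treatment ∈ conditioning set.
  P2: blocked at fork node Treatment ∈ conditioning set.
  P3: blocked at fork node Treatment ∈ conditioning set.
  P4: blocked at fork node Treatment ∈ conditioning set.
{Adherence, Biomarker, Treatment} does not satisfy the backdoor criterion.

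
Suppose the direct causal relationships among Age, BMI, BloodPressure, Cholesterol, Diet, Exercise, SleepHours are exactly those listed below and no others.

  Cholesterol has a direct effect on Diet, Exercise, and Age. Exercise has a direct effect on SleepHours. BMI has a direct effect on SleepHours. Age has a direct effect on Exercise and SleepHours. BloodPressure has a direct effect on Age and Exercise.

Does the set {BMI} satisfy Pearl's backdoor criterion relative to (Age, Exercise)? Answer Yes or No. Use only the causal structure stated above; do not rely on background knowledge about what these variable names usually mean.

No

Backdoor paths from Age to Exercise (paths whose first edge points into Age):
  P1: Age <- Cholesterol -> Exercise
  P2: Age <- BloodPressure -> Exercise
Condition 1 (no descendant of Age in the set): holds — descendants of Age are {Exercise, SleepHours}; none are in {BMI}.
Condition 2 (every backdoor path blocked by {BMI}):
  P1: open — no interior node is in the conditioning set.
  P2: open — no interior node is in the conditioning set.
{BMI} does not satisfy the backdoor criterion.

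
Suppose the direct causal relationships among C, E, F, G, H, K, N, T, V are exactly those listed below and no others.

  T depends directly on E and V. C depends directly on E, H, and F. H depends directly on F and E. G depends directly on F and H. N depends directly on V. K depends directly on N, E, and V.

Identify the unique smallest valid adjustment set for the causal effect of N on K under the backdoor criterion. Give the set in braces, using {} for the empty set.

{V}

Variables eligible for adjustment (non-descendants of N, excluding N and K): {C, E, F, G, H, T, V}.
Backdoor paths from N to K:
  P1: N <- V -> K
  P2: N <- V -> T <- E -> K
The empty set is not sufficient: P1 (N <- V -> K) has no collider blocking it and no conditioned non-collider, so it is open.
Try {V}:
  P1: blocked at fork node V ∈ conditioning set.
  P2: blocked at fork node V ∈ conditioning set.
{V} contains no descendant of N and blocks every backdoor path.
No other singleton works — e.g. {F} leaves P1 open — so {V} is the unique smallest valid adjustment set.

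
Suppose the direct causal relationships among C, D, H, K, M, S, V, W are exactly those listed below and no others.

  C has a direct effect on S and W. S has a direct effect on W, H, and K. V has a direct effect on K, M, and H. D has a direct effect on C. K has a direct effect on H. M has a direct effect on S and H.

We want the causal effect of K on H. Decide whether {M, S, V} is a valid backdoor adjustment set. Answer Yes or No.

Backdoor paths from K to H (paths whose first edge points into K):
  P1: K <- V -> M -> S -> H
  P2: K <- V -> M -> H
  P3: K <- V -> H
  P4: K <- S <- M <- V -> H
  P5: K <- S <- M -> H
  P6: K <- S -> H
Condition 1 (no descendant of K in the set): holds — descendants of K are {H}; none are in {M, S, V}.
Condition 2 (every backdoor path blocked by {M, S, V}):
  P1: blocked at fork node V ∈ conditioning set.
  P2: blocked at fork node V ∈ conditioning set.
  P3: blocked at fork node V ∈ conditioning set.
  P4: blocked at chain node S ∈ conditioning set.
  P5: blocked at chain node S ∈ conditioning set.
  P6: blocked at fork node S ∈ conditioning set.
{M, S, V} satisfies the backdoor criterion.

Yes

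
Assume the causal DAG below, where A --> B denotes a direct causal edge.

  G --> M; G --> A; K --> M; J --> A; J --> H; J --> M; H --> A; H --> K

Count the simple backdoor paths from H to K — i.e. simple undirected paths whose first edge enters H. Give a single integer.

2

A backdoor path from H to K is any simple undirected path whose first edge points into H (i.e. leaves H via a parent).
Parents of H: {J}.
Enumerating:
  P1: H <- J -> A <- G -> M <- K
  P2: H <- J -> M <- K
That exhausts the simple backdoor paths. Count: 2.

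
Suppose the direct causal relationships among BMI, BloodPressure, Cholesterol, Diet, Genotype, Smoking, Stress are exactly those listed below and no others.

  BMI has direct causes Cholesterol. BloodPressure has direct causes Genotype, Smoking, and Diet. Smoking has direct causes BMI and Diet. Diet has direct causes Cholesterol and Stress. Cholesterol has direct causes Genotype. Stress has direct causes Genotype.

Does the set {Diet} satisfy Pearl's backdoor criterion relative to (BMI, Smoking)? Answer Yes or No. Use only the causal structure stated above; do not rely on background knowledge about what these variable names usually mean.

Backdoor paths from BMI to Smoking (paths whose first edge points into BMI):
  P1: BMI <- Cholesterol <- Genotype -> Stress -> Diet -> Smoking
  P2: BMI <- Cholesterol <- Genotype -> Stress -> Diet -> BloodPressure <- Smoking
  P3: BMI <- Cholesterol <- Genotype -> BloodPressure <- Diet -> Smoking
  P4: BMI <- Cholesterol <- Genotype -> BloodPressure <- Smoking
  P5: BMI <- Cholesterol -> Diet <- Stress <- Genotype -> BloodPressure <- Smoking
  P6: BMI <- Cholesterol -> Diet -> Smoking
  P7: BMI <- Cholesterol -> Diet -> BloodPressure <- Smoking
Condition 1 (no descendant of BMI in the set): holds — descendants of BMI are {BloodPressure, Smoking}; none are in {Diet}.
Condition 2 (every backdoor path blocked by {Diet}):
  P1: blocked at chain node Diet ∈ conditioning set.
  P2: blocked at chain node Diet ∈ conditioning set.
  P3: blocked at collider BloodPressure (neither it nor any descendant is in the conditioning set).
  P4: blocked at collider BloodPressure (neither it nor any descendant is in the conditioning set).
  P5: blocked at collider BloodPressure (neither it nor any descendant is in the conditioning set).
  P6: blocked at chain node Diet ∈ conditioning set.
  P7: blocked at chain node Diet ∈ conditioning set.
{Diet} satisfies the backdoor criterion.

Yes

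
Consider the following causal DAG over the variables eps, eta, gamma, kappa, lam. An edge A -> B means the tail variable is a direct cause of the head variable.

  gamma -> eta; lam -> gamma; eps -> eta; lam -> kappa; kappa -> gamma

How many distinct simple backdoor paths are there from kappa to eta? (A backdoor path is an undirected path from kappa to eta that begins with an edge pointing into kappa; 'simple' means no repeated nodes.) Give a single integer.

1

A backdoor path from kappa to eta is any simple undirected path whose first edge points into kappa (i.e. leaves kappa via a parent).
Parents of kappa: {lam}.
Enumerating:
  P1: kappa <- lam -> gamma -> eta
That exhausts the simple backdoor paths. Count: 1.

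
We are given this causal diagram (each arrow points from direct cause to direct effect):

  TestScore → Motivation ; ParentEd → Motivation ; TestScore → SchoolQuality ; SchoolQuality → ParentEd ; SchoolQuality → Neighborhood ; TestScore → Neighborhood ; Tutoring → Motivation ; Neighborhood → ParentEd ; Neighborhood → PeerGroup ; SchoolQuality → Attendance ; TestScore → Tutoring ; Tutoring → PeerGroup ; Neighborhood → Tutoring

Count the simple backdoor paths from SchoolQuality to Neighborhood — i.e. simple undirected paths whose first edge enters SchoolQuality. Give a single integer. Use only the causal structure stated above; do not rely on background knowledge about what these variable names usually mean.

A backdoor path from SchoolQuality to Neighborhood is any simple undirected path whose first edge points into SchoolQuality (i.e. leaves SchoolQuality via a parent).
Parents of SchoolQuality: {TestScore}.
Enumerating:
  P1: SchoolQuality <- TestScore -> Neighborhood
  P2: SchoolQuality <- TestScore -> Tutoring <- Neighborhood
  P3: SchoolQuality <- TestScore -> Tutoring -> PeerGroup <- Neighborhood
  P4: SchoolQuality <- TestScore -> Tutoring -> Motivation <- ParentEd <- Neighborhood
  P5: SchoolQuality <- TestScore -> Motivation <- Tutoring <- Neighborhood
  P6: SchoolQuality <- TestScore -> Motivation <- Tutoring -> PeerGroup <- Neighborhood
  P7: SchoolQuality <- TestScore -> Motivation <- ParentEd <- Neighborhood
That exhausts the simple backdoor paths. Count: 7.

7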